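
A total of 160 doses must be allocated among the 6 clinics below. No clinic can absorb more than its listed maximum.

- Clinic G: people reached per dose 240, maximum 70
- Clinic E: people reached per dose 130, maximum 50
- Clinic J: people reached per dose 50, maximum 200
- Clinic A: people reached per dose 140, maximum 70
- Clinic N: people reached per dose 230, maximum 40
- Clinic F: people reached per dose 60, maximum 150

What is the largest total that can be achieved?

33000

Order the clinics by people reached per dose: Clinic G 240 > Clinic N 230 > Clinic A 140 > Clinic E 130 > Clinic F 60 > Clinic J 50.
Give Clinic G 70 to hit its cap of 70 ; 90 left.
Give Clinic N 40 to hit its cap of 40 ; 50 left.
Clinic A: +50 (room for 70) → 50. Pool exhausted.
Total = 240×70 + 140×50 + 230×40 = 33000.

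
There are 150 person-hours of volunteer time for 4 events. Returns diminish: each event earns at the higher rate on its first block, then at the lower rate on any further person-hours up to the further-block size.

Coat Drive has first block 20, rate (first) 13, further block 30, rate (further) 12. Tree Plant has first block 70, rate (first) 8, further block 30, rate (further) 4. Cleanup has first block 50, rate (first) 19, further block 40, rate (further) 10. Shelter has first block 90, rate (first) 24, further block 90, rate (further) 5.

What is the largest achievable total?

3240

Treat each block as its own option and order by rate: Shelter/T1 24 > Cleanup/T1 19 > Coat Drive/T1 13 > Coat Drive/T2 12 > Cleanup/T2 10 > Tree Plant/T1 8 > Shelter/T2 5 > Tree Plant/T2 4.
Shelter/T1 (24): +90 ; 60 left.
Fill Cleanup T1 block (50 at 19) ; 10 left.
Coat Drive T1 at 13: only 10 left, fill 10.
Total = 24×90 + 19×50 + 13×10 = 3240.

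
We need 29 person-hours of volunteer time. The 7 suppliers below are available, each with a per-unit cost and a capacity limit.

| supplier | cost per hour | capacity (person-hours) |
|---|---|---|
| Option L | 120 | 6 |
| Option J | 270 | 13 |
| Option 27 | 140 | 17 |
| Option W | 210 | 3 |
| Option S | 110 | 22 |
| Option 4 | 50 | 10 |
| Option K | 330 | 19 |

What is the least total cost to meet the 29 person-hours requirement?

2590

Use suppliers in increasing cost order.
Option 4 at 50: take all 10 person-hours ; 19 still needed.
Take 19 from Option S at 110 to finish.
Option L, Option 27, Option W, Option J, Option K: unused.
Cost = 10×50 + 19×110 = 2590.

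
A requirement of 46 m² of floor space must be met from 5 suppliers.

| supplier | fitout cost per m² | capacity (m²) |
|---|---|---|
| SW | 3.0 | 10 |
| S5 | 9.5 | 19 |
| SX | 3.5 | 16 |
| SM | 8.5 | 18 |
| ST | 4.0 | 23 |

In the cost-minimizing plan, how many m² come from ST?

20

Cheapest first:
SW at 3.0: take all 10 m² → 36 still needed.
SX (3.5): use full 16 → 20 m² to go.
ST at 4.0: take 20 of its 23 → requirement met.
SM, S5: unused.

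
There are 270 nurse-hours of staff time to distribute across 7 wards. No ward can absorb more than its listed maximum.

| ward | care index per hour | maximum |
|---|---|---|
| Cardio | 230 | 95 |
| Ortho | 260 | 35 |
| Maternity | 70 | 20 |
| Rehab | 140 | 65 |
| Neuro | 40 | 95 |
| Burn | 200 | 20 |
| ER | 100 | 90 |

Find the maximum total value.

49550

Highest care index per hour first: Ortho 260 > Cardio 230 > Burn 200 > Rehab 140 > ER 100 > Maternity 70 > Neuro 40.
Give Ortho 35 to hit its cap of 35 → 235 left.
Cardio: +95 to 95 (cap) → 140 left.
Give Burn 20 to hit its cap of 20 → 120 left.
Rehab takes 65 to reach its cap of 65 → 55 left.
ER: +55 (room for 90) → 55. Pool exhausted.
Total = 230×95 + 260×35 + 140×65 + 200×20 + 100×55 = 49550.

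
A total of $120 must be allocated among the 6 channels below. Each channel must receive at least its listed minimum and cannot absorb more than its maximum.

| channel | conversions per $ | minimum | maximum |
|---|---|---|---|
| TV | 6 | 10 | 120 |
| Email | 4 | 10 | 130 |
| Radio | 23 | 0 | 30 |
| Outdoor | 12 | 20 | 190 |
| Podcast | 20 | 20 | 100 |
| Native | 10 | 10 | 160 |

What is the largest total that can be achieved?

1930

Meeting every minimum uses 10+10+0+20+20+10 = 70 $, leaving 50.
Rank by conversions per $: Radio 23 > Podcast 20 > Outdoor 12 > Native 10 > TV 6 > Email 4.
Radio: +30 to 30 (cap) ; 20 left.
Podcast: +20 (room for 80) → 40. Pool exhausted.
Total = 6×10 + 4×10 + 23×30 + 12×20 + 20×40 + 10×10 = 1930.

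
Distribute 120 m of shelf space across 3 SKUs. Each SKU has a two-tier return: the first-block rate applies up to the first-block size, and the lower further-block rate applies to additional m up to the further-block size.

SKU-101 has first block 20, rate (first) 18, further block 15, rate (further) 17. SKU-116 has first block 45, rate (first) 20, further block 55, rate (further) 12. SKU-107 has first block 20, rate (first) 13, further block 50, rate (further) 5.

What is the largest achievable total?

2015

Order all 6 blocks by rate: SKU-116/first 20 > SKU-101/first 18 > SKU-101/second 17 > SKU-107/first 13 > SKU-116/second 12 > SKU-107/second 5.
SKU-116 first at 20: fill all 45 ; 75 left.
Fill SKU-101 first block (20 at 18) ; 55 left.
Fill SKU-101 second block (15 at 17) ; 40 left.
Fill SKU-107 first block (20 at 13) ; 20 left.
20 remain; put them into SKU-116 second at 12.
Total = 20×45 + 18×20 + 17×15 + 13×20 + 12×20 = 2015.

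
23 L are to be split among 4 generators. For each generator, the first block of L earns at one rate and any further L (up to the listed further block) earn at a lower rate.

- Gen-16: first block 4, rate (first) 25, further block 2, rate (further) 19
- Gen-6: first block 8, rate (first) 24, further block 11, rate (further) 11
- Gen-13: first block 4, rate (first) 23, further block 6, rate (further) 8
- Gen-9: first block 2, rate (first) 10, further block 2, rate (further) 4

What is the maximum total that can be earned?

Rank every tier by rate: Gen-16/T1 25 > Gen-6/T1 24 > Gen-13/T1 23 > Gen-16/T2 19 > Gen-6/T2 11 > Gen-9/T1 10 > Gen-13/T2 8 > Gen-9/T2 4.
Fill Gen-16 T1 block (4 at 25) — 19 left.
Gen-6/T1 (24): +8 — 11 left.
Gen-13 T1 at 23: fill all 4 — 7 left.
Gen-16 T2 at 19: fill all 2 — 5 left.
5 remain; put them into Gen-6 T2 at 11.
Total = 25×4 + 24×8 + 23×4 + 19×2 + 11×5 = 477.

477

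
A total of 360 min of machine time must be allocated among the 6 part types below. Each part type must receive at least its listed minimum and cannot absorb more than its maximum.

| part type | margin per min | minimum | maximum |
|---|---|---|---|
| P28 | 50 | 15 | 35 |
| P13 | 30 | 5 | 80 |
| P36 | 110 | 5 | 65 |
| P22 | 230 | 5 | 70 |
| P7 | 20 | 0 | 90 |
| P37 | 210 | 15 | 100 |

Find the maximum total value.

48600

Meeting every minimum uses 15+5+5+5+0+15 = 45 min, leaving 315.
Highest margin per min first: P22 230 > P37 210 > P36 110 > P28 50 > P13 30 > P7 20.
Give P22 65 more to hit its cap of 70 → 250 left.
Give P37 85 more to hit its cap of 100 → 165 left.
P36 takes 60 more to reach its cap of 65 → 105 left.
P28 takes 20 more to reach its cap of 35 → 85 left.
P13 takes 75 more to reach its cap of 80 → 10 left.
P7 has room for 90 more but only 10 remain, so it gets 10.
Total = 50×35 + 30×80 + 110×65 + 230×70 + 20×10 + 210×100 = 48600.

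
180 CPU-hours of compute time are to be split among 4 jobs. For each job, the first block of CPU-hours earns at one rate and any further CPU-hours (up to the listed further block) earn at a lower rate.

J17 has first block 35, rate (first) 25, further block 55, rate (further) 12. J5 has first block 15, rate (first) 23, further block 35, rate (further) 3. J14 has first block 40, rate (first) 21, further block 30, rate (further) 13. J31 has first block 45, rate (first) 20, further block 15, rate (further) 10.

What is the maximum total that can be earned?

3530

Rank every tier by rate: J17/first 25 > J5/first 23 > J14/first 21 > J31/first 20 > J14/second 13 > J17/second 12 > J31/second 10 > J5/second 3.
Fill J17 first block (35 at 25) → 145 left.
Fill J5 first block (15 at 23) → 130 left.
J14 first at 21: fill all 40 → 90 left.
J31 first at 20: fill all 45 → 45 left.
J14/second (13): +30 → 15 left.
J17/second: +15 of 55 at 12; pool empty.
Total = 25×35 + 23×15 + 21×40 + 20×45 + 13×30 + 12×15 = 3530.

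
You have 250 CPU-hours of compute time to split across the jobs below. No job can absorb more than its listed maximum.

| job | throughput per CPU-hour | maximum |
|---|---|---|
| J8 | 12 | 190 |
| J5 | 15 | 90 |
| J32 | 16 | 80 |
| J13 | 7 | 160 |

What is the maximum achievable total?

3590

Rank by throughput per CPU-hour: J32 16 > J5 15 > J8 12 > J13 7.
J32 takes 80 to reach its cap of 80 — 170 left.
J5: +90 to 90 (cap) — 80 left.
Only 80 left; J8 takes them to reach 80.
Total = 12×80 + 15×90 + 16×80 = 3590.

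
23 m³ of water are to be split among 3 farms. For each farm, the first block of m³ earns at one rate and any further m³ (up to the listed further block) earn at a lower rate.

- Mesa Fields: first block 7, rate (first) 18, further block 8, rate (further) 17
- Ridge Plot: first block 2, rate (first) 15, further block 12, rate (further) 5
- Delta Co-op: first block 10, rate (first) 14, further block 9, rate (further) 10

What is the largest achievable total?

376

Order all 6 blocks by rate: Mesa Fields/tier1 18 > Mesa Fields/tier2 17 > Ridge Plot/tier1 15 > Delta Co-op/tier1 14 > Delta Co-op/tier2 10 > Ridge Plot/tier2 5.
Fill Mesa Fields tier1 block (7 at 18) — 16 left.
Mesa Fields/tier2 (17): +8 — 8 left.
Ridge Plot tier1 at 15: fill all 2 — 6 left.
6 remain; put them into Delta Co-op tier1 at 14.
Total = 18×7 + 17×8 + 15×2 + 14×6 = 376.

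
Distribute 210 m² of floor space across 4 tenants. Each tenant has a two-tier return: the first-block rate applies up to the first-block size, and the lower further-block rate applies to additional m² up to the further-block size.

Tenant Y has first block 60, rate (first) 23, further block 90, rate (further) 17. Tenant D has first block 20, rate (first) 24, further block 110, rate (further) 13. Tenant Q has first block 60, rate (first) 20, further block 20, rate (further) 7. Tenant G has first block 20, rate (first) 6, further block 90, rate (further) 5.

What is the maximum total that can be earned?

4250

Order all 8 blocks by rate: Tenant D/tier1 24 > Tenant Y/tier1 23 > Tenant Q/tier1 20 > Tenant Y/tier2 17 > Tenant D/tier2 13 > Tenant Q/tier2 7 > Tenant G/tier1 6 > Tenant G/tier2 5.
Tenant D tier1 at 24: fill all 20 → 190 left.
Fill Tenant Y tier1 block (60 at 23) → 130 left.
Tenant Q/tier1 (20): +60 → 70 left.
70 remain; put them into Tenant Y tier2 at 17.
Total = 24×20 + 23×60 + 20×60 + 17×70 = 4250.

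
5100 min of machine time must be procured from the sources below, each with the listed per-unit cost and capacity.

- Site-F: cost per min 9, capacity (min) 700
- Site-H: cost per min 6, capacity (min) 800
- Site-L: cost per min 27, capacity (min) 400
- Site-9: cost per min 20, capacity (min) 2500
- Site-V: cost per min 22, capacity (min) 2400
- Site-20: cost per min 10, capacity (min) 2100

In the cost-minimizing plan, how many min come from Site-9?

1500

Use sources in increasing cost order.
Take 800 from Site-H at 6 → need 4300 more.
Take 700 from Site-F at 9 → need 3600 more.
Site-20 at 10: take all 2100 min → 1500 still needed.
Site-9 at 20: take 1500 of its 2500 → requirement met.
Site-V, Site-L: unused.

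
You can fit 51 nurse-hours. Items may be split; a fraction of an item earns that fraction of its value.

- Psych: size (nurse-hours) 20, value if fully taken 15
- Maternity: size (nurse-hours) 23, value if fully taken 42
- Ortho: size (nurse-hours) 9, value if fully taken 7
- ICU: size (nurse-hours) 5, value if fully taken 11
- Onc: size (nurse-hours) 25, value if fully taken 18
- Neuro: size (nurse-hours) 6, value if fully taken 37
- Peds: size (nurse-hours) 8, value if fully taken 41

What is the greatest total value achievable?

138

Best value per unit of size first: Neuro 37/6≈6.17, Peds 41/8≈5.12, ICU 11/5≈2.2, Maternity 42/23≈1.83, Ortho 7/9≈0.778, Psych 15/20≈0.75, Onc 18/25≈0.72.
All 6 nurse-hours of Neuro fit (value 37) — 45 remain.
All 8 nurse-hours of Peds fit (value 41) — 37 remain.
All 5 nurse-hours of ICU fit (value 11) — 32 remain.
Maternity: take in full, 23 nurse-hours for value 42 — 9 left.
Ortho: take in full, 9 nurse-hours for value 7 — 0 left.
Total value = 138.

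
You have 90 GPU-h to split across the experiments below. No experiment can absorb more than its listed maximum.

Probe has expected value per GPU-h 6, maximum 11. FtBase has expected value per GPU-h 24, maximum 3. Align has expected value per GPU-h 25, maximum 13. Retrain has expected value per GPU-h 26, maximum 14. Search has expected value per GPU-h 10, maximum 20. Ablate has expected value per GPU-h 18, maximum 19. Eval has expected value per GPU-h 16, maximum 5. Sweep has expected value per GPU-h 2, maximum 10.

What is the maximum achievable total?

1459

Rank by expected value per GPU-h: Retrain 26 > Align 25 > FtBase 24 > Ablate 18 > Eval 16 > Search 10 > Probe 6 > Sweep 2.
Retrain takes 14 to reach its cap of 14 ; 76 left.
Align takes 13 to reach its cap of 13 ; 63 left.
FtBase: +3 to 3 (cap) ; 60 left.
Ablate takes 19 to reach its cap of 19 ; 41 left.
Eval: +5 to 5 (cap) ; 36 left.
Give Search 20 to hit its cap of 20 ; 16 left.
Probe takes 11 to reach its cap of 11 ; 5 left.
Sweep has room for 10 but only 5 remain, so it gets 5.
Total = 6×11 + 24×3 + 25×13 + 26×14 + 10×20 + 18×19 + 16×5 + 2×5 = 1459.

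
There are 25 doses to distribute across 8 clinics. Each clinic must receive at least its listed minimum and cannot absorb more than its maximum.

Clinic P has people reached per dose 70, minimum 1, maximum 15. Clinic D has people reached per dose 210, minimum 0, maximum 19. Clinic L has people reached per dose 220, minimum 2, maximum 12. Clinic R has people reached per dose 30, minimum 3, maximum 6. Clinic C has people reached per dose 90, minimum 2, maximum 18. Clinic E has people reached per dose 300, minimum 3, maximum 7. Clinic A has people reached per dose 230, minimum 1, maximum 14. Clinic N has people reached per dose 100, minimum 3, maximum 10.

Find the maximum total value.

4790

Meeting every minimum uses 1+0+2+3+2+3+1+3 = 15 doses, leaving 10.
Rank by people reached per dose: Clinic E 300 > Clinic A 230 > Clinic L 220 > Clinic D 210 > Clinic N 100 > Clinic C 90 > Clinic P 70 > Clinic R 30.
Clinic E: +4 to 7 (cap) — 6 left.
Only 6 left; Clinic A takes them to reach 7.
Total = 70×1 + 220×2 + 30×3 + 90×2 + 300×7 + 230×7 + 100×3 = 4790.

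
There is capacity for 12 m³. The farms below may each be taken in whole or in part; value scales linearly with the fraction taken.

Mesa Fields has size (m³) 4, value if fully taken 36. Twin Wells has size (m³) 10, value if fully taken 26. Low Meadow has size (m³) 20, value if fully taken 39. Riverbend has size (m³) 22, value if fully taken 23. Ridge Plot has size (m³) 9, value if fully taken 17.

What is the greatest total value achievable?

Best value per unit of size first: Mesa Fields 36/4≈9, Twin Wells 26/10≈2.6, Low Meadow 39/20≈1.95, Ridge Plot 17/9≈1.89, Riverbend 23/22≈1.05.
Take all of Mesa Fields (4 m³, value 36) → 8 m³ left.
8 m³ left: a 8/10 share of Twin Wells gives 26×8/10 = 20.8.
Total value = 56.8.

56.8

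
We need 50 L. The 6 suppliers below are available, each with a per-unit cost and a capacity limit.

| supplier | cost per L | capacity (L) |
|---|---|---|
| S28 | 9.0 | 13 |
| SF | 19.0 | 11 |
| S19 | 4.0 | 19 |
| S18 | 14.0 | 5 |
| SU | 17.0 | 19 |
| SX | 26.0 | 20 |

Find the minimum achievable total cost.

Fill from the cheapest supplier first.
S19 (4.0): use full 19 — 31 L to go.
S28 (9.0): use full 13 — 18 L to go.
Take 5 from S18 at 14.0 — need 13 more.
SU (17.0): take the remaining 13 — done.
SF, SX: unused.
Cost = 19×4.0 + 13×9.0 + 5×14.0 + 13×17.0 = 484.

484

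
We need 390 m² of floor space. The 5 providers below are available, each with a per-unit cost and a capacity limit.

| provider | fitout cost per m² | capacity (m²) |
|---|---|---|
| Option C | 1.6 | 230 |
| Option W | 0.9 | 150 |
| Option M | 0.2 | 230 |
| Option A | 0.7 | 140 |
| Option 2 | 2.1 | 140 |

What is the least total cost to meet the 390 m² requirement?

162

Fill from the cheapest provider first.
Option M (0.2): use full 230 → 160 m² to go.
Take 140 from Option A at 0.7 → need 20 more.
Option W (0.9): take the remaining 20 → done.
Option C, Option 2: unused.
Cost = 230×0.2 + 140×0.7 + 20×0.9 = 162.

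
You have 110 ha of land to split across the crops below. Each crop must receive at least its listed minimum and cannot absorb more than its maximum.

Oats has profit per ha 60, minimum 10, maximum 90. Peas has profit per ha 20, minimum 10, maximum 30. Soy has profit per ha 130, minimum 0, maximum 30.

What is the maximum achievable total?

8300

Meeting every minimum uses 10+10+0 = 20 ha, leaving 90.
Rank by profit per ha: Soy 130 > Oats 60 > Peas 20.
Soy: +30 to 30 (cap) — 60 left.
Oats: +60 (room for 80) → 70. Pool exhausted.
Total = 60×70 + 20×10 + 130×30 = 8300.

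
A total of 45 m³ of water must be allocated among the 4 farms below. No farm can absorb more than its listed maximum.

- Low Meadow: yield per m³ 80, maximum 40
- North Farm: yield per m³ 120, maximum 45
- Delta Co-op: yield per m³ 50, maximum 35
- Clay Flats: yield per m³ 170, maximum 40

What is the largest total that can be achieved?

7400

Rank by yield per m³: Clay Flats 170 > North Farm 120 > Low Meadow 80 > Delta Co-op 50.
Clay Flats takes 40 to reach its cap of 40 → 5 left.
North Farm: +5 (room for 45) → 5. Pool exhausted.
Total = 120×5 + 170×40 = 7400.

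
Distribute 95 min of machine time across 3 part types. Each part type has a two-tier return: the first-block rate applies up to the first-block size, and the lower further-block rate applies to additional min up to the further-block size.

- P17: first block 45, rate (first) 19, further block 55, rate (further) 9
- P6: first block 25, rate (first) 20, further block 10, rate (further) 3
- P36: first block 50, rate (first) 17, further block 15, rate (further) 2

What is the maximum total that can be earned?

Order all 6 blocks by rate: P6/first 20 > P17/first 19 > P36/first 17 > P17/second 9 > P6/second 3 > P36/second 2.
P6 first at 20: fill all 25 ; 70 left.
P17 first at 19: fill all 45 ; 25 left.
P36 first at 17: only 25 left, fill 25.
Total = 20×25 + 19×45 + 17×25 = 1780.

1780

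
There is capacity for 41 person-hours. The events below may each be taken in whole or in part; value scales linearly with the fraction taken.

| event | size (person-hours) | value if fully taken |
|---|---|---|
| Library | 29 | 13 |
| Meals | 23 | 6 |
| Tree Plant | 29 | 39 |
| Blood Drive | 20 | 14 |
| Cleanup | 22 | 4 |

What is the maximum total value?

Rank by value-to-size ratio: Tree Plant 39/29≈1.34, Blood Drive 14/20≈0.7, Library 13/29≈0.448, Meals 6/23≈0.261, Cleanup 4/22≈0.182.
Take all of Tree Plant (29 person-hours, value 39) — 12 person-hours left.
Only 12 person-hours remain; take 12/20 of Blood Drive for value 14×12/20 = 8.4.
Total value = 47.4.

47.4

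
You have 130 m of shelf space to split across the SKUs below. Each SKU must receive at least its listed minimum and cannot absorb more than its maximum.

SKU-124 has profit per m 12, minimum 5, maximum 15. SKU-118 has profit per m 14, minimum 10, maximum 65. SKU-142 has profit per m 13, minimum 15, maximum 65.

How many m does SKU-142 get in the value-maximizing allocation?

Meeting every minimum uses 5+10+15 = 30 m, leaving 100.
Highest profit per m first: SKU-118 14 > SKU-142 13 > SKU-124 12.
Give SKU-118 55 more to hit its cap of 65 ; 45 left.
SKU-142 has room for 50 more but only 45 remain, so it gets 60.

60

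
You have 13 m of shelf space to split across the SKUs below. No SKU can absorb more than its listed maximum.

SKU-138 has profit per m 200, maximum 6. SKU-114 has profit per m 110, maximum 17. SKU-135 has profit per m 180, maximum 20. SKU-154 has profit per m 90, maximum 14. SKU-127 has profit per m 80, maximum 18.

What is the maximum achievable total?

Highest profit per m first: SKU-138 200 > SKU-135 180 > SKU-114 110 > SKU-154 90 > SKU-127 80.
SKU-138: +6 to 6 (cap) → 7 left.
SKU-135: +7 (room for 20) → 7. Pool exhausted.
Total = 200×6 + 180×7 = 2460.

2460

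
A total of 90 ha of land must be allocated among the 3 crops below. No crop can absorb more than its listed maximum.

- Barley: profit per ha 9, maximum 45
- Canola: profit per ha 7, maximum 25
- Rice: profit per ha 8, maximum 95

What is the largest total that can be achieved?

Rank by profit per ha: Barley 9 > Rice 8 > Canola 7.
Barley: +45 to 45 (cap) → 45 left.
Rice has room for 95 but only 45 remain, so it gets 45.
Total = 9×45 + 8×45 = 765.

765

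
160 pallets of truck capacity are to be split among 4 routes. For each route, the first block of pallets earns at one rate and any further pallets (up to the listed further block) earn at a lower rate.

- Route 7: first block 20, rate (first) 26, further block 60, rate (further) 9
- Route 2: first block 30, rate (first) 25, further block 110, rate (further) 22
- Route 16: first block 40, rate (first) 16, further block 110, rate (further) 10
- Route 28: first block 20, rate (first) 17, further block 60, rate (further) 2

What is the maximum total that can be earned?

3690

Rank every tier by rate: Route 7/first 26 > Route 2/first 25 > Route 2/second 22 > Route 28/first 17 > Route 16/first 16 > Route 16/second 10 > Route 7/second 9 > Route 28/second 2.
Route 7/first (26): +20 → 140 left.
Fill Route 2 first block (30 at 25) → 110 left.
Fill Route 2 second block (110 at 22) → 0 left.
Total = 26×20 + 25×30 + 22×110 = 3690.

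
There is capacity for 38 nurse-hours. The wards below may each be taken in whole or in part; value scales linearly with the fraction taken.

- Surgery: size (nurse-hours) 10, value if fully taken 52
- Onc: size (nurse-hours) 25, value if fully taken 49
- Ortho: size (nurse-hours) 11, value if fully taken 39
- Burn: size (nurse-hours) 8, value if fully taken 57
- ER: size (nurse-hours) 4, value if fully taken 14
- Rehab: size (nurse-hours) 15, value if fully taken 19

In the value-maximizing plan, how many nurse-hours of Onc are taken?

5

Best value per unit of size first: Burn 57/8≈7.12, Surgery 52/10≈5.2, Ortho 39/11≈3.55, ER 14/4≈3.5, Onc 49/25≈1.96, Rehab 19/15≈1.27.
All 8 nurse-hours of Burn fit (value 57) ; 30 remain.
Surgery: take in full, 10 nurse-hours for value 52 ; 20 left.
All 11 nurse-hours of Ortho fit (value 39) ; 9 remain.
ER: take in full, 4 nurse-hours for value 14 ; 5 left.
5 nurse-hours left: a 5/25 share of Onc gives 49×5/25 = 9.8.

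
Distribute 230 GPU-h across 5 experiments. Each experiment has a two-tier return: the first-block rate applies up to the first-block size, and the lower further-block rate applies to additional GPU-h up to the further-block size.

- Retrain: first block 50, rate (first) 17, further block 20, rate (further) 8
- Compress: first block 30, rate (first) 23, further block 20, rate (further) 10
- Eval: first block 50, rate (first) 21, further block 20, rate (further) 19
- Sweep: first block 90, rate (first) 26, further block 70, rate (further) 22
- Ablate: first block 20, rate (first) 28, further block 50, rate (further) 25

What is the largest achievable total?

5720

Order all 10 blocks by rate: Ablate/tier1 28 > Sweep/tier1 26 > Ablate/tier2 25 > Compress/tier1 23 > Sweep/tier2 22 > Eval/tier1 21 > Eval/tier2 19 > Retrain/tier1 17 > Compress/tier2 10 > Retrain/tier2 8.
Fill Ablate tier1 block (20 at 28) — 210 left.
Sweep tier1 at 26: fill all 90 — 120 left.
Ablate tier2 at 25: fill all 50 — 70 left.
Compress tier1 at 23: fill all 30 — 40 left.
Sweep/tier2: +40 of 70 at 22; pool empty.
Total = 28×20 + 26×90 + 25×50 + 23×30 + 22×40 = 5720.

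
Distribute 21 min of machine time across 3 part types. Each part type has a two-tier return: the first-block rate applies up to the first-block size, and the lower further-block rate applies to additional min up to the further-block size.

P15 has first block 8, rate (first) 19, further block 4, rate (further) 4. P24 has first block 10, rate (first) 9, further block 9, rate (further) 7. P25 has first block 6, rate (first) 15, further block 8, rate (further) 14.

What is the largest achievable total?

340

Treat each block as its own option and order by rate: P15/tier1 19 > P25/tier1 15 > P25/tier2 14 > P24/tier1 9 > P24/tier2 7 > P15/tier2 4.
P15/tier1 (19): +8 → 13 left.
Fill P25 tier1 block (6 at 15) → 7 left.
7 remain; put them into P25 tier2 at 14.
Total = 19×8 + 15×6 + 14×7 = 340.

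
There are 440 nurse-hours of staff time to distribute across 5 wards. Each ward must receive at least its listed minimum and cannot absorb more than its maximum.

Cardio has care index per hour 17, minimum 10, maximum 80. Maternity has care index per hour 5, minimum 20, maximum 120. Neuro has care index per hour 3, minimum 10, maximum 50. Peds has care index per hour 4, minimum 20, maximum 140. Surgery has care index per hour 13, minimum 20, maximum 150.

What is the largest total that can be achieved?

Meeting every minimum uses 10+20+10+20+20 = 80 nurse-hours, leaving 360.
Order the wards by care index per hour: Cardio 17 > Surgery 13 > Maternity 5 > Peds 4 > Neuro 3.
Cardio takes 70 more to reach its cap of 80 ; 290 left.
Give Surgery 130 more to hit its cap of 150 ; 160 left.
Maternity takes 100 more to reach its cap of 120 ; 60 left.
Peds has room for 120 more but only 60 remain, so it gets 80.
Total = 17×80 + 5×120 + 3×10 + 4×80 + 13×150 = 4260.

4260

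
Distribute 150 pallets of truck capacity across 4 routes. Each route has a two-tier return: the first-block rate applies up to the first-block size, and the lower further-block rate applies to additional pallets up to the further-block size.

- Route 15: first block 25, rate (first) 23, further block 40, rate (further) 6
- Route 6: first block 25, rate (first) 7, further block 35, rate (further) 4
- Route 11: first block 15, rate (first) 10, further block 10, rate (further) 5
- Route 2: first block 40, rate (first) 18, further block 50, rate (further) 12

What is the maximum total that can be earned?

Rank every tier by rate: Route 15/T1 23 > Route 2/T1 18 > Route 2/T2 12 > Route 11/T1 10 > Route 6/T1 7 > Route 15/T2 6 > Route 11/T2 5 > Route 6/T2 4.
Route 15 T1 at 23: fill all 25 → 125 left.
Fill Route 2 T1 block (40 at 18) → 85 left.
Route 2/T2 (12): +50 → 35 left.
Route 11 T1 at 10: fill all 15 → 20 left.
Route 6/T1: +20 of 25 at 7; pool empty.
Total = 23×25 + 18×40 + 12×50 + 10×15 + 7×20 = 2185.

2185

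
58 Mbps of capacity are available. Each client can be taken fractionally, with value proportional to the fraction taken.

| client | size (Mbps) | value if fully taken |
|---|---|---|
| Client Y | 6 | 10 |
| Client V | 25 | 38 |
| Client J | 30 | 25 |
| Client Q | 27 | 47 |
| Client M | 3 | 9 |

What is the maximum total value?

Rank by value-to-size ratio: Client M 9/3≈3, Client Q 47/27≈1.74, Client Y 10/6≈1.67, Client V 38/25≈1.52, Client J 25/30≈0.833.
Client M: take in full, 3 Mbps for value 9 → 55 left.
All 27 Mbps of Client Q fit (value 47) → 28 remain.
All 6 Mbps of Client Y fit (value 10) → 22 remain.
Only 22 Mbps remain; take 22/25 of Client V for value 38×22/25 = 33.44.
Total value = 99.44.

99.44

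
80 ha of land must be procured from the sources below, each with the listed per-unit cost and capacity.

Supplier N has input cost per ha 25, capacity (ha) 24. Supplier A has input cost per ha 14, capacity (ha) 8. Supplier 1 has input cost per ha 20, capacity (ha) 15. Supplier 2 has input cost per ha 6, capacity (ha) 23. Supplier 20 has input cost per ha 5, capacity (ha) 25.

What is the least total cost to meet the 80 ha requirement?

Fill from the cheapest source first.
Supplier 20 (5): use full 25 — 55 ha to go.
Take 23 from Supplier 2 at 6 — need 32 more.
Supplier A (14): use full 8 — 24 ha to go.
Supplier 1 at 20: take all 15 ha — 9 still needed.
Supplier N (25): take the remaining 9 — done.
Cost = 25×5 + 23×6 + 8×14 + 15×20 + 9×25 = 900.

900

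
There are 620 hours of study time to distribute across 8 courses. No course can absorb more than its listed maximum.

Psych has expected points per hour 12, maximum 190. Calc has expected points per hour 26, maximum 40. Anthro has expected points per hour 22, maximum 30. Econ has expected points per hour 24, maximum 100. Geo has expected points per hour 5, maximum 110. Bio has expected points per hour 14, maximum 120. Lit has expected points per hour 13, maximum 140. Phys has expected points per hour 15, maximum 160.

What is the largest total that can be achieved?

Highest expected points per hour first: Calc 26 > Econ 24 > Anthro 22 > Phys 15 > Bio 14 > Lit 13 > Psych 12 > Geo 5.
Give Calc 40 to hit its cap of 40 — 580 left.
Econ takes 100 to reach its cap of 100 — 480 left.
Anthro takes 30 to reach its cap of 30 — 450 left.
Phys: +160 to 160 (cap) — 290 left.
Bio takes 120 to reach its cap of 120 — 170 left.
Give Lit 140 to hit its cap of 140 — 30 left.
Psych has room for 190 but only 30 remain, so it gets 30.
Total = 12×30 + 26×40 + 22×30 + 24×100 + 14×120 + 13×140 + 15×160 = 10360.

10360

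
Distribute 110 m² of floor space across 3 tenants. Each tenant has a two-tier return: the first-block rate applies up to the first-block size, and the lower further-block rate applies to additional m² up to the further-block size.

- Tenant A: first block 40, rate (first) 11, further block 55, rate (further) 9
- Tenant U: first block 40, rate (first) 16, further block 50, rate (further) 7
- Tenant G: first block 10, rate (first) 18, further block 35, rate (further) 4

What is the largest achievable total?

Rank every tier by rate: Tenant G/T1 18 > Tenant U/T1 16 > Tenant A/T1 11 > Tenant A/T2 9 > Tenant U/T2 7 > Tenant G/T2 4.
Fill Tenant G T1 block (10 at 18) ; 100 left.
Fill Tenant U T1 block (40 at 16) ; 60 left.
Tenant A T1 at 11: fill all 40 ; 20 left.
20 remain; put them into Tenant A T2 at 9.
Total = 18×10 + 16×40 + 11×40 + 9×20 = 1440.

1440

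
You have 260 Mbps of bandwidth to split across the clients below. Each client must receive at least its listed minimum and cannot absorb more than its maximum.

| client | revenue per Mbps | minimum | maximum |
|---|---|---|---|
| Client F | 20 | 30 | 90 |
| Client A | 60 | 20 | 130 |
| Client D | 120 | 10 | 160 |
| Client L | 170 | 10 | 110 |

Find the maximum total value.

Meeting every minimum uses 30+20+10+10 = 70 Mbps, leaving 190.
Highest revenue per Mbps first: Client L 170 > Client D 120 > Client A 60 > Client F 20.
Client L: +100 to 110 (cap) → 90 left.
Client D has room for 150 more but only 90 remain, so it gets 100.
Total = 20×30 + 60×20 + 120×100 + 170×110 = 32500.

32500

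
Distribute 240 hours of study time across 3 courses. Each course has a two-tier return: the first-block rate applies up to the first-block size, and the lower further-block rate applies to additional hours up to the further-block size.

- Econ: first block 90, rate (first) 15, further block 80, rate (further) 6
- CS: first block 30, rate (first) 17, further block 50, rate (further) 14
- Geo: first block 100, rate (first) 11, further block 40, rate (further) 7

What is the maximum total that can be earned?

3330

Treat each block as its own option and order by rate: CS/first 17 > Econ/first 15 > CS/second 14 > Geo/first 11 > Geo/second 7 > Econ/second 6.
Fill CS first block (30 at 17) → 210 left.
Fill Econ first block (90 at 15) → 120 left.
CS/second (14): +50 → 70 left.
Geo/first: +70 of 100 at 11; pool empty.
Total = 17×30 + 15×90 + 14×50 + 11×70 = 3330.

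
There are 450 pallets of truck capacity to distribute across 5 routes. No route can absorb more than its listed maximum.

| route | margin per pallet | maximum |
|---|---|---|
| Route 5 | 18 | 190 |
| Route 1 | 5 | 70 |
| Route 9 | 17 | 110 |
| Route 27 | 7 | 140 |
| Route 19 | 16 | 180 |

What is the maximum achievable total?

Highest margin per pallet first: Route 5 18 > Route 9 17 > Route 19 16 > Route 27 7 > Route 1 5.
Route 5 takes 190 to reach its cap of 190 → 260 left.
Give Route 9 110 to hit its cap of 110 → 150 left.
Route 19 has room for 180 but only 150 remain, so it gets 150.
Total = 18×190 + 17×110 + 16×150 = 7690.

7690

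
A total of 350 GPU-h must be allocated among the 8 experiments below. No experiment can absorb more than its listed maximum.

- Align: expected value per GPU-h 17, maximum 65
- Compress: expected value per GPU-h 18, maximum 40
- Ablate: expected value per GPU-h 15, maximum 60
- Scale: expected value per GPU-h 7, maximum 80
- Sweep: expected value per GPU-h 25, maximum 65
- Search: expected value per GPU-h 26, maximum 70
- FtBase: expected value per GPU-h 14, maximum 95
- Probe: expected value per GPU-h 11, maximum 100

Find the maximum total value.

6870

Order the experiments by expected value per GPU-h: Search 26 > Sweep 25 > Compress 18 > Align 17 > Ablate 15 > FtBase 14 > Probe 11 > Scale 7.
Give Search 70 to hit its cap of 70 ; 280 left.
Sweep: +65 to 65 (cap) ; 215 left.
Give Compress 40 to hit its cap of 40 ; 175 left.
Give Align 65 to hit its cap of 65 ; 110 left.
Ablate: +60 to 60 (cap) ; 50 left.
Only 50 left; FtBase takes them to reach 50.
Total = 17×65 + 18×40 + 15×60 + 25×65 + 26×70 + 14×50 = 6870.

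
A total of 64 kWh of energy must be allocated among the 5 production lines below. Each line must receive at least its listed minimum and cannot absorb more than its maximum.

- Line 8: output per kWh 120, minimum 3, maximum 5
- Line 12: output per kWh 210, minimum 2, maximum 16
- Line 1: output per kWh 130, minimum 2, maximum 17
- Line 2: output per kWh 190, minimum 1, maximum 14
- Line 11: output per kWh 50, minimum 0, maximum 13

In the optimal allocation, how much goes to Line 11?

12

Meeting every minimum uses 3+2+2+1+0 = 8 kWh, leaving 56.
Highest output per kWh first: Line 12 210 > Line 2 190 > Line 1 130 > Line 8 120 > Line 11 50.
Line 12 takes 14 more to reach its cap of 16 → 42 left.
Line 2 takes 13 more to reach its cap of 14 → 29 left.
Line 1 takes 15 more to reach its cap of 17 → 14 left.
Give Line 8 2 more to hit its cap of 5 → 12 left.
Line 11: +12 (room for 13) → 12. Pool exhausted.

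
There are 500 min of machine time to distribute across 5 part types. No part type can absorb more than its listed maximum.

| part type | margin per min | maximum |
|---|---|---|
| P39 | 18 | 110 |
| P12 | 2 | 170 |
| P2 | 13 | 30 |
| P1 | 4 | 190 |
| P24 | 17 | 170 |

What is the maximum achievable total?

Order the part types by margin per min: P39 18 > P24 17 > P2 13 > P1 4 > P12 2.
P39: +110 to 110 (cap) — 390 left.
P24: +170 to 170 (cap) — 220 left.
P2: +30 to 30 (cap) — 190 left.
P1: +190 to 190 (cap) — 0 left.
Total = 18×110 + 13×30 + 4×190 + 17×170 = 6020.

6020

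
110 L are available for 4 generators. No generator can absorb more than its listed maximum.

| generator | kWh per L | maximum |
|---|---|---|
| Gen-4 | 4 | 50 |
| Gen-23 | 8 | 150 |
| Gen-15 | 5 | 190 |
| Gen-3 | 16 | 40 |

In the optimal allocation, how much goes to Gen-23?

Rank by kWh per L: Gen-3 16 > Gen-23 8 > Gen-15 5 > Gen-4 4.
Gen-3: +40 to 40 (cap) → 70 left.
Gen-23 has room for 150 but only 70 remain, so it gets 70.

70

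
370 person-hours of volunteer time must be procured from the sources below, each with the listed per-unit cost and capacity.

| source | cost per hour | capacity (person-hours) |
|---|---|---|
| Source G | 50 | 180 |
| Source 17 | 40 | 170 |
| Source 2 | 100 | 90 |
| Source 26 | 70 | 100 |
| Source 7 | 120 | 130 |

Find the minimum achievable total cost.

17200

Cheapest first:
Source 17 at 40: take all 170 person-hours ; 200 still needed.
Take 180 from Source G at 50 ; need 20 more.
Source 26 at 70: take 20 of its 100 ; requirement met.
Source 2, Source 7: unused.
Cost = 170×40 + 180×50 + 20×70 = 17200.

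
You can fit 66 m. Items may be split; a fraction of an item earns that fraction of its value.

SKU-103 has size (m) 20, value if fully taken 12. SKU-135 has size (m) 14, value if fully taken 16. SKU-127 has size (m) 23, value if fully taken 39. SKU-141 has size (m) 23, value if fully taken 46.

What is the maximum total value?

Best value per unit of size first: SKU-141 46/23≈2, SKU-127 39/23≈1.7, SKU-135 16/14≈1.14, SKU-103 12/20≈0.6.
All 23 m of SKU-141 fit (value 46) ; 43 remain.
SKU-127: take in full, 23 m for value 39 ; 20 left.
SKU-135: take in full, 14 m for value 16 ; 6 left.
Only 6 m remain; take 6/20 of SKU-103 for value 12×6/20 = 3.6.
Total value = 104.6.

104.6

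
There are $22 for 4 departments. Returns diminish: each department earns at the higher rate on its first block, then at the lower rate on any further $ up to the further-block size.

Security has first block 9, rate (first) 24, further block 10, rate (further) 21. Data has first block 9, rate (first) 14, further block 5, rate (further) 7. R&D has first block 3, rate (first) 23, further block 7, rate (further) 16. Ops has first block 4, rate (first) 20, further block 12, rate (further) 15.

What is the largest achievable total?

Rank every tier by rate: Security/tier1 24 > R&D/tier1 23 > Security/tier2 21 > Ops/tier1 20 > R&D/tier2 16 > Ops/tier2 15 > Data/tier1 14 > Data/tier2 7.
Security/tier1 (24): +9 → 13 left.
Fill R&D tier1 block (3 at 23) → 10 left.
Security tier2 at 21: fill all 10 → 0 left.
Total = 24×9 + 23×3 + 21×10 = 495.

495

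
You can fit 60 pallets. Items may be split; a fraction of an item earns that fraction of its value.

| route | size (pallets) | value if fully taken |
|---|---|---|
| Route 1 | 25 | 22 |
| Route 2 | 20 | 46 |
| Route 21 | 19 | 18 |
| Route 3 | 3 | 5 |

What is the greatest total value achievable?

84.84

Best value per unit of size first: Route 2 46/20≈2.3, Route 3 5/3≈1.67, Route 21 18/19≈0.947, Route 1 22/25≈0.88.
Take all of Route 2 (20 pallets, value 46) → 40 pallets left.
All 3 pallets of Route 3 fit (value 5) → 37 remain.
Route 21: take in full, 19 pallets for value 18 → 18 left.
Only 18 pallets remain; take 18/25 of Route 1 for value 22×18/25 = 15.84.
Total value = 84.84.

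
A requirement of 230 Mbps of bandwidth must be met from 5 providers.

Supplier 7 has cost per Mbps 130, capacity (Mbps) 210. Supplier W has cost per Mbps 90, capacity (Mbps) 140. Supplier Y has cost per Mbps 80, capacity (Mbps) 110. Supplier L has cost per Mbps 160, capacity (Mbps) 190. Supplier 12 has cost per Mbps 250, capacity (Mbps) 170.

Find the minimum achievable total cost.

19600

Use providers in increasing cost order.
Supplier Y at 80: take all 110 Mbps — 120 still needed.
Supplier W (90): take the remaining 120 — done.
Supplier 7, Supplier L, Supplier 12: unused.
Cost = 110×80 + 120×90 = 19600.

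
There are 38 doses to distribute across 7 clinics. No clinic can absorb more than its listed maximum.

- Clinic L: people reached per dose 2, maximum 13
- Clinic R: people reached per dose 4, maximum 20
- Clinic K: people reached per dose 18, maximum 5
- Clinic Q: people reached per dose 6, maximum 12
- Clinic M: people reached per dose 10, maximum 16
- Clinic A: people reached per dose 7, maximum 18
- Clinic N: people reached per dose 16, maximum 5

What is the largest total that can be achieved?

414

Highest people reached per dose first: Clinic K 18 > Clinic N 16 > Clinic M 10 > Clinic A 7 > Clinic Q 6 > Clinic R 4 > Clinic L 2.
Clinic K takes 5 to reach its cap of 5 ; 33 left.
Clinic N takes 5 to reach its cap of 5 ; 28 left.
Clinic M: +16 to 16 (cap) ; 12 left.
Clinic A: +12 (room for 18) → 12. Pool exhausted.
Total = 18×5 + 10×16 + 7×12 + 16×5 = 414.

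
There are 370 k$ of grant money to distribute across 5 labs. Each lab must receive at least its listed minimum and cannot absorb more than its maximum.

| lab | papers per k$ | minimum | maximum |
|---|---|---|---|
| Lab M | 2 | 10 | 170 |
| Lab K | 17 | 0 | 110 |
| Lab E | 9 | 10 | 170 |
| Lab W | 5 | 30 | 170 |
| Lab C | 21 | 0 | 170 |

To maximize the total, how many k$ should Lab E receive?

Meeting every minimum uses 10+0+10+30+0 = 50 k$, leaving 320.
Order the labs by papers per k$: Lab C 21 > Lab K 17 > Lab E 9 > Lab W 5 > Lab M 2.
Lab C: +170 to 170 (cap) → 150 left.
Lab K takes 110 more to reach its cap of 110 → 40 left.
Lab E has room for 160 more but only 40 remain, so it gets 50.

50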